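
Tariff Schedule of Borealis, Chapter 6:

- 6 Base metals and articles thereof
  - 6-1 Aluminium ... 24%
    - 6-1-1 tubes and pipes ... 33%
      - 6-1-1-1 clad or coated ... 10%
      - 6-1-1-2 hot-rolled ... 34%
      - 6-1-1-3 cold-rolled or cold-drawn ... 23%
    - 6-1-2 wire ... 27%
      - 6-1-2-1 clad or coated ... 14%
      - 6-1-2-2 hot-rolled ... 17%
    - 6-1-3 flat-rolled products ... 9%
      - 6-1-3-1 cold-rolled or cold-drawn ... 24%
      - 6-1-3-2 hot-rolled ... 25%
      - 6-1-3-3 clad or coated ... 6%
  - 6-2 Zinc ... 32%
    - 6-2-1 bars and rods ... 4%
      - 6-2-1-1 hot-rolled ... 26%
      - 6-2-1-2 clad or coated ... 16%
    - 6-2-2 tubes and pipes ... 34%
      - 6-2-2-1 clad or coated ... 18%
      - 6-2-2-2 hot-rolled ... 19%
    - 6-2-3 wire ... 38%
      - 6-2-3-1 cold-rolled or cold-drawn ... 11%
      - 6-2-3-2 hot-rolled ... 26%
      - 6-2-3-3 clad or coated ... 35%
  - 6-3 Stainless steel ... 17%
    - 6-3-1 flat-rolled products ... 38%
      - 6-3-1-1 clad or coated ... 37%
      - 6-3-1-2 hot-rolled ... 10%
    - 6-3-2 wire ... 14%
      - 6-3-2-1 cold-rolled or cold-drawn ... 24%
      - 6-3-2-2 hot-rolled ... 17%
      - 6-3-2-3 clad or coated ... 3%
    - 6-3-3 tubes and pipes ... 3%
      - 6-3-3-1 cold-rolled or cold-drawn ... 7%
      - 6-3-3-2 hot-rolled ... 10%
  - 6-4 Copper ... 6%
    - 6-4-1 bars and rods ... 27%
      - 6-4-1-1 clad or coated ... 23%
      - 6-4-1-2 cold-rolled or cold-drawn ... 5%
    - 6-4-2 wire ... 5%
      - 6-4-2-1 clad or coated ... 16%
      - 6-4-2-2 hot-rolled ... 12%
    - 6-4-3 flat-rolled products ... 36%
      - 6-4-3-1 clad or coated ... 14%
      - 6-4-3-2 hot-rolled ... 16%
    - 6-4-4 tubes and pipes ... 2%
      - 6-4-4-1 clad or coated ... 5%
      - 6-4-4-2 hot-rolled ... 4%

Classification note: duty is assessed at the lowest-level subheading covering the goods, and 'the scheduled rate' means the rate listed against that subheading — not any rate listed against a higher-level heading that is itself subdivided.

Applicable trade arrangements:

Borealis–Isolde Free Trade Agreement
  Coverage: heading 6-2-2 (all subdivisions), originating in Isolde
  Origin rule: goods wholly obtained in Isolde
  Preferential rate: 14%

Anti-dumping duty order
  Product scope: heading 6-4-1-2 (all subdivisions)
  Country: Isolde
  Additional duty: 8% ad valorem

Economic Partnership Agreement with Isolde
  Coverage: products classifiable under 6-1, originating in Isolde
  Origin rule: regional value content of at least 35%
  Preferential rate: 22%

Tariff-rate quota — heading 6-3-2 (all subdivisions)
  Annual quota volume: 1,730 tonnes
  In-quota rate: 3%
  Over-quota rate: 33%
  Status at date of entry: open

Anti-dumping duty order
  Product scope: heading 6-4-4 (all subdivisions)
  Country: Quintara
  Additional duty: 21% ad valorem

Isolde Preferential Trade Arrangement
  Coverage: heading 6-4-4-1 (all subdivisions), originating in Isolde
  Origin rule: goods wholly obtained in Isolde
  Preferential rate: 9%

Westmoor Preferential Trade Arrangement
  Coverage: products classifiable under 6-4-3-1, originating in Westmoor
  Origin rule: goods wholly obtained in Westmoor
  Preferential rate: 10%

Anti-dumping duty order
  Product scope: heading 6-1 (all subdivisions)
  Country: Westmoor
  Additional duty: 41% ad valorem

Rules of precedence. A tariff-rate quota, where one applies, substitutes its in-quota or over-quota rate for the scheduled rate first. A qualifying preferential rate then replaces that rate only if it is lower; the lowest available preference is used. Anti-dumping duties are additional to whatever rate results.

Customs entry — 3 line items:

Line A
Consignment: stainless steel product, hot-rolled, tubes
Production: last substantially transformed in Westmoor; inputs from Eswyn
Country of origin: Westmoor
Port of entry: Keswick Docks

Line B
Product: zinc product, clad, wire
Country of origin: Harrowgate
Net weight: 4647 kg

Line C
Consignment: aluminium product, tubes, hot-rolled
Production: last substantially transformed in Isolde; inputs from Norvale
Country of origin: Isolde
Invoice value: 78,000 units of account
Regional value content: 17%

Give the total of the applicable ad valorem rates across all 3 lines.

Line A: stainless steel → 6-3; tubes → 6-3-3; hot-rolled → 6-3-3-2. Scheduled 10%. Westmoor agreement on 6-4-3-1: 6-3-3-2 not covered. → 10%.
Line B: zinc → 6-2; wire → 6-2-3; clad → 6-2-3-3. Scheduled 35%. No special measure applies. → 35%.
Line C: aluminium → 6-1; tubes → 6-1-1; hot-rolled → 6-1-1-2. Scheduled 34%. Isolde agreement on 6-2-2: 6-1-1-2 not covered; Isolde agreement on 6-1: RVC < 35%; Isolde agreement on 6-4-4-1: 6-1-1-2 not covered. → 34%.
Sum: 10% + 35% + 34% = 79%.

79%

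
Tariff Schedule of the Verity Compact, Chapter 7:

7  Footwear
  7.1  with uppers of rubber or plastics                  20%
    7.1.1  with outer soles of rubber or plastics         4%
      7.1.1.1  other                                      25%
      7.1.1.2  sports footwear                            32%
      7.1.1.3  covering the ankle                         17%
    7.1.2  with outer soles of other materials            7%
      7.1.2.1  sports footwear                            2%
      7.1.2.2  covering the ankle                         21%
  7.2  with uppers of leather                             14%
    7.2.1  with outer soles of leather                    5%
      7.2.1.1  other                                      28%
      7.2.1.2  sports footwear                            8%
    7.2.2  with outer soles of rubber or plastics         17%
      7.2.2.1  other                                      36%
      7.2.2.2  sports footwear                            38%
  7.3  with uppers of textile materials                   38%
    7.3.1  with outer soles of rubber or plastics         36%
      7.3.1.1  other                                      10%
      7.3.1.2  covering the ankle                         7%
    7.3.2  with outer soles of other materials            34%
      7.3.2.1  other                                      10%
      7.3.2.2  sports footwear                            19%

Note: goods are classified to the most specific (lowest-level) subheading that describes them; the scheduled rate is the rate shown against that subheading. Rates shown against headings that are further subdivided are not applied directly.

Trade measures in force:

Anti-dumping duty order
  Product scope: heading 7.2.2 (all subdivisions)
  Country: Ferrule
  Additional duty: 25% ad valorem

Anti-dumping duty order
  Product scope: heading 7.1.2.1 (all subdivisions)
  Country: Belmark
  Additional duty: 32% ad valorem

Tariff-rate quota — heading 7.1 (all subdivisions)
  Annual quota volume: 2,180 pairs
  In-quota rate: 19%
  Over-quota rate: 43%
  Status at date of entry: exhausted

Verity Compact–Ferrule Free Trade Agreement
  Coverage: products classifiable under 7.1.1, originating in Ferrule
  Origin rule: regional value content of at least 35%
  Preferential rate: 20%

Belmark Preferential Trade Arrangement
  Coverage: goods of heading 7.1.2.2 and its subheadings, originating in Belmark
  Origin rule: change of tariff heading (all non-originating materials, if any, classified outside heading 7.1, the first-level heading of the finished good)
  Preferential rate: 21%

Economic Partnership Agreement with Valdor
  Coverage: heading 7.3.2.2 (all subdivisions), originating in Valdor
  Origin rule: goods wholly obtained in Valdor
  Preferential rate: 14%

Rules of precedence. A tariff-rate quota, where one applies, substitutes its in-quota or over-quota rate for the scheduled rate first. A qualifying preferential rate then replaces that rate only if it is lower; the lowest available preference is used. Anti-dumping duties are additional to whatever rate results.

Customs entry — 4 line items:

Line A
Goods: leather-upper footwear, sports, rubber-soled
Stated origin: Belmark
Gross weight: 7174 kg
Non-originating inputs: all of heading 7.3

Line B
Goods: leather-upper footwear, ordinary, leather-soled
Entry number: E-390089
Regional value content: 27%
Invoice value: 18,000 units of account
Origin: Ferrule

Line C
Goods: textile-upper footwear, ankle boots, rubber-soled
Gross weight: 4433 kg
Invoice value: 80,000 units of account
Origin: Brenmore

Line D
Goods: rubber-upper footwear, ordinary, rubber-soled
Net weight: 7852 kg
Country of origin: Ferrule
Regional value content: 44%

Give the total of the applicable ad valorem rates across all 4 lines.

93%

Line A: leather-upper → 7.2; rubber-soled → 7.2.2; sports → 7.2.2.2. Scheduled 38%. Belmark agreement on 7.1.2.2: 7.2.2.2 not covered. → 38%.
Line B: leather-upper → 7.2; leather-soled → 7.2.1; ordinary → 7.2.1.1. Scheduled 28%. Ferrule agreement on 7.1.1: 7.2.1.1 not covered. → 28%.
Line C: textile-upper → 7.3; rubber-soled → 7.3.1; ankle boots → 7.3.1.2. Scheduled 7%. No special measure applies. → 7%.
Line D: rubber-upper → 7.1; rubber-soled → 7.1.1; ordinary → 7.1.1.1. Scheduled 25%. quota on 7.1 exhausted → over-quota 43%; Ferrule agreement on 7.1.1: RVC ≥ 35% → 20% available; preferential 20%. → 20%.
Sum: 38% + 28% + 7% + 20% = 93%.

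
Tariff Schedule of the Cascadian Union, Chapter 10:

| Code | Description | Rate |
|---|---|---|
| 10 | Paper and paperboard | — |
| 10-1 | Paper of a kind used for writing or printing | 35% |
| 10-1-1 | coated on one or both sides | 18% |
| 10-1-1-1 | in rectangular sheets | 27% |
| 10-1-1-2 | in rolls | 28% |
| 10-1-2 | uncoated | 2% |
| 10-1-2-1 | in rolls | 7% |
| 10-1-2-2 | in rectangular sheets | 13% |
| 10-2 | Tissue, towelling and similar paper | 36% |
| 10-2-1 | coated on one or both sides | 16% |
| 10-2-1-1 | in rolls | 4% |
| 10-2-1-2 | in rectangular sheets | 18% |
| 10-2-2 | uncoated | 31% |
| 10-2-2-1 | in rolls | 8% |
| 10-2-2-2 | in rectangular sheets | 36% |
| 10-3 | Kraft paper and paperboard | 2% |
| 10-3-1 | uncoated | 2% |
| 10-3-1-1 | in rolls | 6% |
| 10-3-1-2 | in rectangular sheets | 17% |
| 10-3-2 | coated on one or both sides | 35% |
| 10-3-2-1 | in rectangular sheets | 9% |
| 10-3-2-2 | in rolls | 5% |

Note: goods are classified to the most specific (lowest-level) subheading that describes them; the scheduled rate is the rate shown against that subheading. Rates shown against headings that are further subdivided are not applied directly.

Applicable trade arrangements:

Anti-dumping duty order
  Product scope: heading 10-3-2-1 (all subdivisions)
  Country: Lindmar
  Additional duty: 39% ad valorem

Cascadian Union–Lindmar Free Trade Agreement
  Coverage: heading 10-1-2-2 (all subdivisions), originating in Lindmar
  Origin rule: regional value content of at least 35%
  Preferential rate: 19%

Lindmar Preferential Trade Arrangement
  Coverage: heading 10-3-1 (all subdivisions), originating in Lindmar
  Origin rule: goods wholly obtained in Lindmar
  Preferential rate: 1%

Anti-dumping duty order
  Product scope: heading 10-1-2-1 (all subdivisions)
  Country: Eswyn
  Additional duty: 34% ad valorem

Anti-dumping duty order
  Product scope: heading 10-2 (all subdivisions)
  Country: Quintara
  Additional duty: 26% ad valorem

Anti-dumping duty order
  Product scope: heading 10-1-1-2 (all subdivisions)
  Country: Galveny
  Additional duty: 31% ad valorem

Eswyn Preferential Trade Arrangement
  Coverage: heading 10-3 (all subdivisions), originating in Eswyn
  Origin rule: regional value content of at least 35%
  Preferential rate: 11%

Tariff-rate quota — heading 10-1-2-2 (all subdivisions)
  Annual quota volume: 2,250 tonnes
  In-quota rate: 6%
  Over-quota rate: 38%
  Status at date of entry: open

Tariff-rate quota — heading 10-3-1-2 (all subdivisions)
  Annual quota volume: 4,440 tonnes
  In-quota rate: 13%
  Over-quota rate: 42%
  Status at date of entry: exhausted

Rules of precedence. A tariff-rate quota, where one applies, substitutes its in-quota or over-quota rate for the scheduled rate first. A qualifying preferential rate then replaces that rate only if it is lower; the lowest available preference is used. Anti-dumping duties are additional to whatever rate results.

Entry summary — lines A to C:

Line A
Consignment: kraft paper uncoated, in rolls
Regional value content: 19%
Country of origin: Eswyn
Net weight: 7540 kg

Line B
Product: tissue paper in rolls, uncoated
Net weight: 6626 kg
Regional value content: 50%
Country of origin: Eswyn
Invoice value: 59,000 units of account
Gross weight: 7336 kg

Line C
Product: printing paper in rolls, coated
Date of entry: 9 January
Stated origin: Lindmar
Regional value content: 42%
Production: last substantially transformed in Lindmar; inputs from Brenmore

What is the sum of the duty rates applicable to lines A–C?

Line A: kraft paper → 10-3; uncoated → 10-3-1; in rolls → 10-3-1-1. Scheduled 6%. Eswyn agreement on 10-3: RVC < 35%. → 6%.
Line B: tissue paper → 10-2; uncoated → 10-2-2; in rolls → 10-2-2-1. Scheduled 8%. Eswyn agreement on 10-3: 10-2-2-1 not covered. → 8%.
Line C: printing paper → 10-1; coated → 10-1-1; in rolls → 10-1-1-2. Scheduled 28%. Lindmar agreement on 10-1-2-2: 10-1-1-2 not covered; Lindmar agreement on 10-3-1: 10-1-1-2 not covered. → 28%.
Sum: 6% + 8% + 28% = 42%.

42%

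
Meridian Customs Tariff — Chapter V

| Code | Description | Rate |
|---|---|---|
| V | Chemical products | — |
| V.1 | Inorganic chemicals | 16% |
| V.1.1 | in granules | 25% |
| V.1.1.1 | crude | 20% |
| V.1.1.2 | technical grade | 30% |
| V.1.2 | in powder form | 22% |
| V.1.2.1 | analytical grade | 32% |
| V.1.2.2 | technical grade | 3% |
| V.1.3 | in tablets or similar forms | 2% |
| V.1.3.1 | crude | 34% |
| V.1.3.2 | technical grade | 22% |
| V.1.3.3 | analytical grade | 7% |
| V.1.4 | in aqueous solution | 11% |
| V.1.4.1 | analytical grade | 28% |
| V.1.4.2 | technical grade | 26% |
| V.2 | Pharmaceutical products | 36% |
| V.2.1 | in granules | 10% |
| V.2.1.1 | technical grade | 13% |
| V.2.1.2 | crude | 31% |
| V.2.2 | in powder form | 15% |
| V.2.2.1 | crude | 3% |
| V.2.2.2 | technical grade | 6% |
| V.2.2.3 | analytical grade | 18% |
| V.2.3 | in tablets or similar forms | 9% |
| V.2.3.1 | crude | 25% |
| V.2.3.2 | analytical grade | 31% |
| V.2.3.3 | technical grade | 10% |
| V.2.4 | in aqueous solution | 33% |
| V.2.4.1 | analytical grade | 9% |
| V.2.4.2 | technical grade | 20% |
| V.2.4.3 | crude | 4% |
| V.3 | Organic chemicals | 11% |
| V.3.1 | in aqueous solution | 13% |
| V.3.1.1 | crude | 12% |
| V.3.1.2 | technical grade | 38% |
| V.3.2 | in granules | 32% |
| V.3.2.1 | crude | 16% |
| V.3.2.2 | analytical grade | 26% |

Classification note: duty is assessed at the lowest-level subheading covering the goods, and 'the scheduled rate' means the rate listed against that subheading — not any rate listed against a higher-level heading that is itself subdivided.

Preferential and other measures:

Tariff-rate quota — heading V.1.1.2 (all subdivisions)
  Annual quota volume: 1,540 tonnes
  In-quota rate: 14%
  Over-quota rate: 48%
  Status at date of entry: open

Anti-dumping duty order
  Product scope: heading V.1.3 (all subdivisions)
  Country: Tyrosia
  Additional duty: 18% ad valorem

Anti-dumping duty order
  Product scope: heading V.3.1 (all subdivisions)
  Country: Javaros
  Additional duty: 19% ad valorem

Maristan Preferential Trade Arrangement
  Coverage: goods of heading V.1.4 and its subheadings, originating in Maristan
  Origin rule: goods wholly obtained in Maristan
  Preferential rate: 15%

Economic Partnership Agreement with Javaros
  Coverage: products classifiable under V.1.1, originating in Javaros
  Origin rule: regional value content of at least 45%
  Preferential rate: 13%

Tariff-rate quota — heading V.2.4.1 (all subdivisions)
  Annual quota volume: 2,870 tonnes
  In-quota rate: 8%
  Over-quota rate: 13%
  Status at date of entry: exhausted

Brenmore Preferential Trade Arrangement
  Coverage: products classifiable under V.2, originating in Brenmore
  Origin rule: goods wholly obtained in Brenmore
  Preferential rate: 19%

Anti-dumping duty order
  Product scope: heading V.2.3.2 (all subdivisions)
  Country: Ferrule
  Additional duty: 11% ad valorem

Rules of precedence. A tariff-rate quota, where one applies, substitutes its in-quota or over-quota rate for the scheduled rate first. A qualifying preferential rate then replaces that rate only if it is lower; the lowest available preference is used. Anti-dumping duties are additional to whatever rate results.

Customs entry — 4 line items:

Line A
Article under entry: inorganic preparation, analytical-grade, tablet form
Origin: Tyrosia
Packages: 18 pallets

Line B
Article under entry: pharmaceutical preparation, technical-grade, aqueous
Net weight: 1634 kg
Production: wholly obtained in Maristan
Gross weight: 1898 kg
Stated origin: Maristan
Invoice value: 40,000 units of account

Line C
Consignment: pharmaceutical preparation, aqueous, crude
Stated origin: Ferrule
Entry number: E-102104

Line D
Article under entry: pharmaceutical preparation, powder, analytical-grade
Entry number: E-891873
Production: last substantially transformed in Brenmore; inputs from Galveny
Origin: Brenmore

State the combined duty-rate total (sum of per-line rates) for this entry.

67%

Line A: inorganic → V.1; tablet form → V.1.3; analytical-grade → V.1.3.3. Scheduled 7%. anti-dumping (Tyrosia, V.1.3): +18%; total 7% + 18% = 25%. → 25%.
Line B: pharmaceutical → V.2; aqueous → V.2.4; technical-grade → V.2.4.2. Scheduled 20%. Maristan agreement on V.1.4: V.2.4.2 not covered. → 20%.
Line C: pharmaceutical → V.2; aqueous → V.2.4; crude → V.2.4.3. Scheduled 4%. No special measure applies. → 4%.
Line D: pharmaceutical → V.2; powder → V.2.2; analytical-grade → V.2.2.3. Scheduled 18%. Brenmore agreement on V.2: not wholly obtained. → 18%.
Sum: 25% + 20% + 4% + 18% = 67%.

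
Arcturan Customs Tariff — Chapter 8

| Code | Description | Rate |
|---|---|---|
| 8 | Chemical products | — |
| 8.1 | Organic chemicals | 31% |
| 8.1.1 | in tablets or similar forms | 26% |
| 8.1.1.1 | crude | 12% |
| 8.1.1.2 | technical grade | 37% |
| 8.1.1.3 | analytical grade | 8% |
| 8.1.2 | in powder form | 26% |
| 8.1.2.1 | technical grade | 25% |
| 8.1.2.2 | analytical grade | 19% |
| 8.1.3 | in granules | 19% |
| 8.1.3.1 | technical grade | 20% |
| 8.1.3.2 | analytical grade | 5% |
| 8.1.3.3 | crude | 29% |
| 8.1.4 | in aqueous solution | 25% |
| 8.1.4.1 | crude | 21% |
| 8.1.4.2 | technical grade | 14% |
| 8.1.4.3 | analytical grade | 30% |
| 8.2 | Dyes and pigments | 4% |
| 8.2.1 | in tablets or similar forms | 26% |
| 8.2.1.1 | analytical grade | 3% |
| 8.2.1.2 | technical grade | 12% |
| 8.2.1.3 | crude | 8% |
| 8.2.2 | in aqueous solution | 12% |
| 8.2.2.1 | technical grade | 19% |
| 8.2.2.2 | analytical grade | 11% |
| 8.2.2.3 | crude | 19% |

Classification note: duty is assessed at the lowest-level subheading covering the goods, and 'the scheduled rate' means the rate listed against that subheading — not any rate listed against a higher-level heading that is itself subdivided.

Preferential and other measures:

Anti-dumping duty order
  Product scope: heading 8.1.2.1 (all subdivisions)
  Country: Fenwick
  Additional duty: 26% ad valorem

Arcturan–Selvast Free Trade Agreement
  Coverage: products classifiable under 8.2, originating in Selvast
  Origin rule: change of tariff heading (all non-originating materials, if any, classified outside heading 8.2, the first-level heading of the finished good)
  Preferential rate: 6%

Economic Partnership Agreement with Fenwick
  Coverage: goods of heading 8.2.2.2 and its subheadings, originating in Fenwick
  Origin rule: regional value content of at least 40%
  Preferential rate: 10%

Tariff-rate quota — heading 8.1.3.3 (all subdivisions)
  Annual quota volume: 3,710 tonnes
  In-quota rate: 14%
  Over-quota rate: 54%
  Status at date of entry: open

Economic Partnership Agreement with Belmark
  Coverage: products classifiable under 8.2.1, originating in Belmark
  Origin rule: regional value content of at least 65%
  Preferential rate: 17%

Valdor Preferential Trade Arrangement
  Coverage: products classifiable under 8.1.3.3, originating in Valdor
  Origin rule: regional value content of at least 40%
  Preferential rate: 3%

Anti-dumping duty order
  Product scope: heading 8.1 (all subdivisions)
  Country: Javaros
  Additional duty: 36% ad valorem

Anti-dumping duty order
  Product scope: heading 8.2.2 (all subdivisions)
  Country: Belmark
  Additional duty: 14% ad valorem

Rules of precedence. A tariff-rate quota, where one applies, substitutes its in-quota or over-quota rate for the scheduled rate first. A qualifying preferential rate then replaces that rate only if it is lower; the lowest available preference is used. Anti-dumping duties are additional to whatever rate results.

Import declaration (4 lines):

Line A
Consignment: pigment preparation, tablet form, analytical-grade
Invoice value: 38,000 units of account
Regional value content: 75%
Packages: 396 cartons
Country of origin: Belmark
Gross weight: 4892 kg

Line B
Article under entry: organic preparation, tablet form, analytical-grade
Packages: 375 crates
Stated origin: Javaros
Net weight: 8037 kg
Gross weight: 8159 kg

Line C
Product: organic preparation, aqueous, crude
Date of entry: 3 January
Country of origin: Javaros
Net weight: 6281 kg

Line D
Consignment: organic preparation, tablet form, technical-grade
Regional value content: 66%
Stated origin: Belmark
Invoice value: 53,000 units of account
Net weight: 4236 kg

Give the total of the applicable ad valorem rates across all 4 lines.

Line A: pigment → 8.2; tablet form → 8.2.1; analytical-grade → 8.2.1.1. Scheduled 3%. Belmark agreement on 8.2.1: RVC ≥ 65% → 17% available; preference 17% not lower than 3% → no reduction. → 3%.
Line B: organic → 8.1; tablet form → 8.1.1; analytical-grade → 8.1.1.3. Scheduled 8%. anti-dumping (Javaros, 8.1): +36%; total 8% + 36% = 44%. → 44%.
Line C: organic → 8.1; aqueous → 8.1.4; crude → 8.1.4.1. Scheduled 21%. anti-dumping (Javaros, 8.1): +36%; total 21% + 36% = 57%. → 57%.
Line D: organic → 8.1; tablet form → 8.1.1; technical-grade → 8.1.1.2. Scheduled 37%. Belmark agreement on 8.2.1: 8.1.1.2 not covered. → 37%.
Sum: 3% + 44% + 57% + 37% = 141%.

141%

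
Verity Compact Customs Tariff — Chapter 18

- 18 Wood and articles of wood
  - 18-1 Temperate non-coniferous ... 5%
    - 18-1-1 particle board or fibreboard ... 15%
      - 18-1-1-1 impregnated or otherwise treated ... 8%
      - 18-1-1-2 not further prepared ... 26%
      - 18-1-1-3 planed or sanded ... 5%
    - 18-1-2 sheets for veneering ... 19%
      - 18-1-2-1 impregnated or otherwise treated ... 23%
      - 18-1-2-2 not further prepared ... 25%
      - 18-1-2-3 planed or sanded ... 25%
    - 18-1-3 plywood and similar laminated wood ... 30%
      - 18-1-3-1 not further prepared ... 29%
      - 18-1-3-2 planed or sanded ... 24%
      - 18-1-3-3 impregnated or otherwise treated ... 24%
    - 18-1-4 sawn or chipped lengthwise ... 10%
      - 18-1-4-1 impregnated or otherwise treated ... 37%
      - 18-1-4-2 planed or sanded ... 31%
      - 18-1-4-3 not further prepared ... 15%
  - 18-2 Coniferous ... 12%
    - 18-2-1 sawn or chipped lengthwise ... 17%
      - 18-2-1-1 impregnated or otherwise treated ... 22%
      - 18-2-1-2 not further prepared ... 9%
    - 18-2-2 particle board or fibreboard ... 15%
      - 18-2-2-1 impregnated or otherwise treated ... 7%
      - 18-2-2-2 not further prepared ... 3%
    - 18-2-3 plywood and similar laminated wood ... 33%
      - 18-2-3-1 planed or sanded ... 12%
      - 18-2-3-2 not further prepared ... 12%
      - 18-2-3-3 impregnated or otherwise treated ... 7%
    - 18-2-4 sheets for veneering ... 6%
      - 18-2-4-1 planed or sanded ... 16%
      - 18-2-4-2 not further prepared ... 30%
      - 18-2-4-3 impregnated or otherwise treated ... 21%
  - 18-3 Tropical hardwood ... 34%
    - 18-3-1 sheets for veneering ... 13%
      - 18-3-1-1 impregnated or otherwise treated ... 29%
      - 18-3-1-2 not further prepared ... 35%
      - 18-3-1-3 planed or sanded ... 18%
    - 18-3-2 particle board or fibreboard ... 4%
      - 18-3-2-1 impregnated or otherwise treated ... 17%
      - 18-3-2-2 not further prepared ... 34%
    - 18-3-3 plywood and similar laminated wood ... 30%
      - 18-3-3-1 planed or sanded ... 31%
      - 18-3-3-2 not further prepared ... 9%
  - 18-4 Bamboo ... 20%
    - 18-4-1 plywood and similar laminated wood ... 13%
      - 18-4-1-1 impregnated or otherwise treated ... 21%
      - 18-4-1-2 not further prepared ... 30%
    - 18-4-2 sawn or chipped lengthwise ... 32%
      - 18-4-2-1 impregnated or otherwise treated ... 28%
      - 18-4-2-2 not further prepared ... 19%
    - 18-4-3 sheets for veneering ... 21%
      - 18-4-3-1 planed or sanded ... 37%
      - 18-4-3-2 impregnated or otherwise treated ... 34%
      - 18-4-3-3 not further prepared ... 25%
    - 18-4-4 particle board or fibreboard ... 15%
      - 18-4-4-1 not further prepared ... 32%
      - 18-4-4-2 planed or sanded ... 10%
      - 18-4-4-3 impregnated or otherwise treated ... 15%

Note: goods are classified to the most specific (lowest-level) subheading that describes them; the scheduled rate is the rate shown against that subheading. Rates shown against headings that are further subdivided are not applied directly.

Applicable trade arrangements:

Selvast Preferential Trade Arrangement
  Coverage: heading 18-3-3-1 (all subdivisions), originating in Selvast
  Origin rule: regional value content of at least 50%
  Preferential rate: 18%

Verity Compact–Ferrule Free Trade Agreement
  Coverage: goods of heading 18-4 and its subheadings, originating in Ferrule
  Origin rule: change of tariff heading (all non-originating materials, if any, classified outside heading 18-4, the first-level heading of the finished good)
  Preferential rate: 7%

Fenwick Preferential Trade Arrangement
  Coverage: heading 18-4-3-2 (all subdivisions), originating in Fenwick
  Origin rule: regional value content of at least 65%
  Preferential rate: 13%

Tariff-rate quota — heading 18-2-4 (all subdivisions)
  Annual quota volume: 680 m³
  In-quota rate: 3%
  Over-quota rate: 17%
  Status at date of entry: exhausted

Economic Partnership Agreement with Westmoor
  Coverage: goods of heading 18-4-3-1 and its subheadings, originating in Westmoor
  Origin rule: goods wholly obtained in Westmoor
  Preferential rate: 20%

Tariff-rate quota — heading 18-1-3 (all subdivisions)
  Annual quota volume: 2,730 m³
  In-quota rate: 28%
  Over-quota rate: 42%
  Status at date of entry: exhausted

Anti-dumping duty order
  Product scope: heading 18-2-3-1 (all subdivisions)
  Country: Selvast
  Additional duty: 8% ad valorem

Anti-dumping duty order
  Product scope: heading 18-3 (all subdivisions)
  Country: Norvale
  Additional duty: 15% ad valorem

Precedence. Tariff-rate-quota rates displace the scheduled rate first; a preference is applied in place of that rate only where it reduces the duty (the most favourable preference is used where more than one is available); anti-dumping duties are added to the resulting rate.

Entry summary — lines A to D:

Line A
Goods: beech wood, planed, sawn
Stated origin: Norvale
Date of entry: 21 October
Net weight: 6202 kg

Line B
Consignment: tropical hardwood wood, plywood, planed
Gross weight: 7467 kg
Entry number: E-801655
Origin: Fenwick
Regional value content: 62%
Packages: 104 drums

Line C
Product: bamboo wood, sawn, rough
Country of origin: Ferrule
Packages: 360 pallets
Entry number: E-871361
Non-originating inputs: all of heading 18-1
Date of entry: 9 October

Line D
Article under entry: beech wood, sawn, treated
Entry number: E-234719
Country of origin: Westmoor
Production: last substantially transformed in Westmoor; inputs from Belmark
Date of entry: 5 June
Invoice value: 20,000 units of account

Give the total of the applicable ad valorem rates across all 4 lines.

Line A: beech → 18-1; sawn → 18-1-4; planed → 18-1-4-2. Scheduled 31%. No special measure applies. → 31%.
Line B: tropical hardwood → 18-3; plywood → 18-3-3; planed → 18-3-3-1. Scheduled 31%. Fenwick agreement on 18-4-3-2: 18-3-3-1 not covered. → 31%.
Line C: bamboo → 18-4; sawn → 18-4-2; rough → 18-4-2-2. Scheduled 19%. Ferrule agreement on 18-4: CTH met → 7% available; preferential 7%. → 7%.
Line D: beech → 18-1; sawn → 18-1-4; treated → 18-1-4-1. Scheduled 37%. Westmoor agreement on 18-4-3-1: 18-1-4-1 not covered. → 37%.
Sum: 31% + 31% + 7% + 37% = 106%.

106%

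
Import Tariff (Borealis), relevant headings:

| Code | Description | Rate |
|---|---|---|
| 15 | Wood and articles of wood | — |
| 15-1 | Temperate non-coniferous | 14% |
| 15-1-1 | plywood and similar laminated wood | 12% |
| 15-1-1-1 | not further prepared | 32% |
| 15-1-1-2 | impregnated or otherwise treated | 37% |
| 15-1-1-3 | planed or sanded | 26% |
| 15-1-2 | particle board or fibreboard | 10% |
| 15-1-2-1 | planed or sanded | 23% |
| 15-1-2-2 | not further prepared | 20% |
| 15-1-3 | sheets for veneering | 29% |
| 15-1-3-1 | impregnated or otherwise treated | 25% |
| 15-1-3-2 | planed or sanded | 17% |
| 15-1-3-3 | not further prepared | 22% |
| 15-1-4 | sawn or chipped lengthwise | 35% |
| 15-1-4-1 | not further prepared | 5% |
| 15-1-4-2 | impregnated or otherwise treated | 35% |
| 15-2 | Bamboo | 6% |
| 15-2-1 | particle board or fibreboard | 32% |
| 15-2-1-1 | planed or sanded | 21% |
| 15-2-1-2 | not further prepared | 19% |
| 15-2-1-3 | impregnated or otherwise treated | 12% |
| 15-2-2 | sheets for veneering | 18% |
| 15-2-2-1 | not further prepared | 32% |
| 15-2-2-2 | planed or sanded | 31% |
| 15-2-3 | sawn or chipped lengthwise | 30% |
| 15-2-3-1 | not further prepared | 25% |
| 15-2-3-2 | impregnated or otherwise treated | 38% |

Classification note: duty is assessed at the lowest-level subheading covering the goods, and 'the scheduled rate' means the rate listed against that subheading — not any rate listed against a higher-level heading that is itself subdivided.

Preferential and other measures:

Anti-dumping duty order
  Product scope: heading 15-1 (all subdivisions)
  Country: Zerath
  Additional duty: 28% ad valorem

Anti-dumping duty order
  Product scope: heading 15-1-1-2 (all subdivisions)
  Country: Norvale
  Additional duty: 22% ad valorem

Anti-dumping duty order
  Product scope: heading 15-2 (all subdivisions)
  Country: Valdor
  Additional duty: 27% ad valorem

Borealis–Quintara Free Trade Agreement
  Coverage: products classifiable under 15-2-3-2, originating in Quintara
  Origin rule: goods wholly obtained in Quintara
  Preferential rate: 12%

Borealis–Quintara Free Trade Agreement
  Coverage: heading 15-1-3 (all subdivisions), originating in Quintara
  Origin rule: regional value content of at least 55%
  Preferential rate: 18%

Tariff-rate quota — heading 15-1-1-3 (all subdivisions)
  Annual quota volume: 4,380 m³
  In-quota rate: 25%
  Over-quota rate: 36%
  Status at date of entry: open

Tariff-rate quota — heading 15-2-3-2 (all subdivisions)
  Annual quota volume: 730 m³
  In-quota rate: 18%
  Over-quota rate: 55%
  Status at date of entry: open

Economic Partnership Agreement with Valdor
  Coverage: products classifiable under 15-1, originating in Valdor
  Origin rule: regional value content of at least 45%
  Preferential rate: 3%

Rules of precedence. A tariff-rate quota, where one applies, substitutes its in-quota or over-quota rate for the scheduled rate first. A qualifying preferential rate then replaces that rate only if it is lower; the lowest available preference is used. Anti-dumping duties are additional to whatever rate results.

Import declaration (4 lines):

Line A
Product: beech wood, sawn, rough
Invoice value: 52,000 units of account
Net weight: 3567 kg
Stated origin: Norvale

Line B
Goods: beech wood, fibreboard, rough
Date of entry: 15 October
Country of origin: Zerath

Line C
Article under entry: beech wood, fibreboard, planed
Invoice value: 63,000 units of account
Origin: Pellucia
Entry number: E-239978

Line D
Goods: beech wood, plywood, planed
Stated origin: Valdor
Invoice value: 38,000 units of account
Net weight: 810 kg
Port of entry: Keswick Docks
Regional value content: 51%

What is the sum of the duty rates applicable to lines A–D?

Line A: beech → 15-1; sawn → 15-1-4; rough → 15-1-4-1. Scheduled 5%. No special measure applies. → 5%.
Line B: beech → 15-1; fibreboard → 15-1-2; rough → 15-1-2-2. Scheduled 20%. anti-dumping (Zerath, 15-1): +28%; total 20% + 28% = 48%. → 48%.
Line C: beech → 15-1; fibreboard → 15-1-2; planed → 15-1-2-1. Scheduled 23%. No special measure applies. → 23%.
Line D: beech → 15-1; plywood → 15-1-1; planed → 15-1-1-3. Scheduled 26%. quota on 15-1-1-3 open → in-quota 25%; Valdor agreement on 15-1: RVC ≥ 45% → 3% available; preferential 3%. → 3%.
Sum: 5% + 48% + 23% + 3% = 79%.

79%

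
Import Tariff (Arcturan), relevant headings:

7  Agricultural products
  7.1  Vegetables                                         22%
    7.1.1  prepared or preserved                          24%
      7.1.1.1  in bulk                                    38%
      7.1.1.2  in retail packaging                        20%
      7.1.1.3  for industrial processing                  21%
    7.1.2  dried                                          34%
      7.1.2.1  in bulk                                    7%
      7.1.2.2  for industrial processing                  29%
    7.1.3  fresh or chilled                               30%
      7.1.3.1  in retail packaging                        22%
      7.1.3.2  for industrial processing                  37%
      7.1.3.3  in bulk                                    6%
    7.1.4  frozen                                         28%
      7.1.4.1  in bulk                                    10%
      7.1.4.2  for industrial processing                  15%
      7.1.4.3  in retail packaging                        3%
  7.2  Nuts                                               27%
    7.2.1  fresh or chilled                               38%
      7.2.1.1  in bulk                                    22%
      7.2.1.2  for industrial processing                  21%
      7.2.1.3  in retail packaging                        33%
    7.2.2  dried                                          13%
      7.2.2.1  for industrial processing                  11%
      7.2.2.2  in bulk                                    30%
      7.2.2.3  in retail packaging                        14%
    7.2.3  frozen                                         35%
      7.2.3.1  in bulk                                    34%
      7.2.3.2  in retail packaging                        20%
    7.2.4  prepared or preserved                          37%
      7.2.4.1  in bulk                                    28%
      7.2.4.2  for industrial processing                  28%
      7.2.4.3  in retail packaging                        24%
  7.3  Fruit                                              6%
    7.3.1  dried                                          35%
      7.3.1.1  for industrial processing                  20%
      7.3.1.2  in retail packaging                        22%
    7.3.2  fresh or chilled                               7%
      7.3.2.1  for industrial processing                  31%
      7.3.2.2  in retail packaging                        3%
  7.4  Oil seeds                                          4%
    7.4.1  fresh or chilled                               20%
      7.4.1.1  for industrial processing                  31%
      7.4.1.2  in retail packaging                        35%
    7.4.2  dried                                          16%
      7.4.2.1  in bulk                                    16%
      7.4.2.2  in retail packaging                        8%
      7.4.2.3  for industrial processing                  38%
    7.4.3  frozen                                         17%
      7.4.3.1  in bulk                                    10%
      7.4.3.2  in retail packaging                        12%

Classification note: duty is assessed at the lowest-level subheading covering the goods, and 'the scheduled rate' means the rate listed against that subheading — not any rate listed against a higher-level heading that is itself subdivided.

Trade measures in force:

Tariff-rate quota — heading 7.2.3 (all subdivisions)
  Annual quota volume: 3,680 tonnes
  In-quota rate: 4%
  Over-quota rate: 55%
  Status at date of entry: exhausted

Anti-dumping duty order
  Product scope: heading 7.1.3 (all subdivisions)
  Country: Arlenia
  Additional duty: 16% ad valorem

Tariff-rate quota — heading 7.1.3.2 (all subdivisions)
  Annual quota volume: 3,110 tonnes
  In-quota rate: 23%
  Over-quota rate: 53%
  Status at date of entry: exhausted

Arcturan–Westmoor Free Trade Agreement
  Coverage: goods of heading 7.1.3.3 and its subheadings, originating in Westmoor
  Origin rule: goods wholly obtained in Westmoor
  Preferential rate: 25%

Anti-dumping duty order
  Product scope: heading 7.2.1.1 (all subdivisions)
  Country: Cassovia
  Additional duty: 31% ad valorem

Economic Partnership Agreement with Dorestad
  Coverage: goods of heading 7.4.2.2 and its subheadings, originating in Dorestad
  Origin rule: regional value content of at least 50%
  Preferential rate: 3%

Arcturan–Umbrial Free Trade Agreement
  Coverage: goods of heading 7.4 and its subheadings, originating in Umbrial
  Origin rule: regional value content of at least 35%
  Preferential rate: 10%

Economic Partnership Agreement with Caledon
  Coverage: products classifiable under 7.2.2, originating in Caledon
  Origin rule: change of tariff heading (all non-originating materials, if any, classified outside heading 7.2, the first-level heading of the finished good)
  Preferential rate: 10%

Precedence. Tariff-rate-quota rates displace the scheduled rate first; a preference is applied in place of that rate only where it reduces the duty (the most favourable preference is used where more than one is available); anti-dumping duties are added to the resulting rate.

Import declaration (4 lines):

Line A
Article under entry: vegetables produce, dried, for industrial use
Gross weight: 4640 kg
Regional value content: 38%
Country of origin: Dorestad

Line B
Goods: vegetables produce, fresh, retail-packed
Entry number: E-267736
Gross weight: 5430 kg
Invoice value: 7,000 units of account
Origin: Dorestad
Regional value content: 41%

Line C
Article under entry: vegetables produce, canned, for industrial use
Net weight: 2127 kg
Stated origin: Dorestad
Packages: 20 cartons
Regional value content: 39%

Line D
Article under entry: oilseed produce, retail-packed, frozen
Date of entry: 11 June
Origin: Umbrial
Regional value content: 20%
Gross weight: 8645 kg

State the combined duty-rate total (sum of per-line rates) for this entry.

Line A: vegetables → 7.1; dried → 7.1.2; for industrial use → 7.1.2.2. Scheduled 29%. Dorestad agreement on 7.4.2.2: 7.1.2.2 not covered. → 29%.
Line B: vegetables → 7.1; fresh → 7.1.3; retail-packed → 7.1.3.1. Scheduled 22%. Dorestad agreement on 7.4.2.2: 7.1.3.1 not covered. → 22%.
Line C: vegetables → 7.1; canned → 7.1.1; for industrial use → 7.1.1.3. Scheduled 21%. Dorestad agreement on 7.4.2.2: 7.1.1.3 not covered. → 21%.
Line D: oilseed → 7.4; frozen → 7.4.3; retail-packed → 7.4.3.2. Scheduled 12%. Umbrial agreement on 7.4: RVC < 35%. → 12%.
Sum: 29% + 22% + 21% + 12% = 84%.

84%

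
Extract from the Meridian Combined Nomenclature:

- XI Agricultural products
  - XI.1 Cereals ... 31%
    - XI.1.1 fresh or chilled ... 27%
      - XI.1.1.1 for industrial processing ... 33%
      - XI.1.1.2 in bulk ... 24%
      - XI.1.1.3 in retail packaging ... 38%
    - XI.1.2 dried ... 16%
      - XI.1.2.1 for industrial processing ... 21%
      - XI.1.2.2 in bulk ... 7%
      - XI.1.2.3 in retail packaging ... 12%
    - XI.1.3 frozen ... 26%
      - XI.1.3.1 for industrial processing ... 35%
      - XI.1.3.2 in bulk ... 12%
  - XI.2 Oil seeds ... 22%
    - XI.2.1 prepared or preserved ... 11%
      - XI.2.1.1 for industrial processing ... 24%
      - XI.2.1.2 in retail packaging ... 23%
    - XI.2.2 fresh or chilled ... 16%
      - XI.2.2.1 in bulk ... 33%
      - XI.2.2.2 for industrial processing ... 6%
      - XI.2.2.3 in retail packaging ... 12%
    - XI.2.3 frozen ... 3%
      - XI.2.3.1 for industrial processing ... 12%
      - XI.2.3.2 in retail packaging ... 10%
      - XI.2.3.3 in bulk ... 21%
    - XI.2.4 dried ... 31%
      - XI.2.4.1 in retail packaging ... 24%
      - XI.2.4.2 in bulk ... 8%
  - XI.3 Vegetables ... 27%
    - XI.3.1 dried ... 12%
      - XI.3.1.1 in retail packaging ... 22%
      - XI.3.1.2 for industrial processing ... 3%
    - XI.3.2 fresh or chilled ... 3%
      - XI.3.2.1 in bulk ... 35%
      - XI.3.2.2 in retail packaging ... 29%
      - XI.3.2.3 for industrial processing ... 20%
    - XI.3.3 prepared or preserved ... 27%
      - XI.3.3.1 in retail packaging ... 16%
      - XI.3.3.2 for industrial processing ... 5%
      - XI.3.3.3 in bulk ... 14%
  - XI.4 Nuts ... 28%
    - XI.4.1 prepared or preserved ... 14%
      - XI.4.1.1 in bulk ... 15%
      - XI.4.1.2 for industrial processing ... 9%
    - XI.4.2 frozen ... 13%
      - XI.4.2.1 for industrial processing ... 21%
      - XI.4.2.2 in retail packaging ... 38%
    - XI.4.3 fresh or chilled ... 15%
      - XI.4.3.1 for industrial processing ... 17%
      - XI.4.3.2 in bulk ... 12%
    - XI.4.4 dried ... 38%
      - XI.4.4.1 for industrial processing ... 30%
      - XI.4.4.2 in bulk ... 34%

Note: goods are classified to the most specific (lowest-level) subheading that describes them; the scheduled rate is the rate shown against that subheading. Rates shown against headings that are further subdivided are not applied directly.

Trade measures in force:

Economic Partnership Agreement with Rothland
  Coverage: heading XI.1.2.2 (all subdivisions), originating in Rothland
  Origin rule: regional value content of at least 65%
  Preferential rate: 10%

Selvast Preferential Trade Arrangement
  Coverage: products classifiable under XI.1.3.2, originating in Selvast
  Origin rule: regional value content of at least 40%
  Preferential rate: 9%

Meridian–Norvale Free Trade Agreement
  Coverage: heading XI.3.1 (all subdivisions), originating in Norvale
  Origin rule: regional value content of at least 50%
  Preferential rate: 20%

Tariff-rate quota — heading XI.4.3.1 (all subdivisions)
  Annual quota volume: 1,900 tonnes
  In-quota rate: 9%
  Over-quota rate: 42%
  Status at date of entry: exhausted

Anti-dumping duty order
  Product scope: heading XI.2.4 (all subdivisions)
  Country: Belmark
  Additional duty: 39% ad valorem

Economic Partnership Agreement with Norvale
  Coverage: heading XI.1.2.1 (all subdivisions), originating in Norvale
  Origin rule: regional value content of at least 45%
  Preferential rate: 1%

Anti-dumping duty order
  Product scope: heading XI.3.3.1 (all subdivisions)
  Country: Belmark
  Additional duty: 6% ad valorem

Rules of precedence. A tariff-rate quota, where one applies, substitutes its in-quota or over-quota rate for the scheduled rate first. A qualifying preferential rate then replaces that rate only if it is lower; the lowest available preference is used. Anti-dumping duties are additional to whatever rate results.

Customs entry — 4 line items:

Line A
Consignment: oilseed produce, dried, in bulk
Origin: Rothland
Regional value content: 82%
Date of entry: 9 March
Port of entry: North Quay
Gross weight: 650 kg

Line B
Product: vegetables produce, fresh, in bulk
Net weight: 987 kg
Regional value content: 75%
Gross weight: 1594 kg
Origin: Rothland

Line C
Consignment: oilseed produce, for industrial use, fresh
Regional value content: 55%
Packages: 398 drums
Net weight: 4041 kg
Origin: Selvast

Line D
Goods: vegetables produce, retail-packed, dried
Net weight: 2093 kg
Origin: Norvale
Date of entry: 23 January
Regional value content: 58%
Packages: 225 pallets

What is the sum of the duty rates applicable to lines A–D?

69%

Line A: oilseed → XI.2; dried → XI.2.4; in bulk → XI.2.4.2. Scheduled 8%. Rothland agreement on XI.1.2.2: XI.2.4.2 not covered. → 8%.
Line B: vegetables → XI.3; fresh → XI.3.2; in bulk → XI.3.2.1. Scheduled 35%. Rothland agreement on XI.1.2.2: XI.3.2.1 not covered. → 35%.
Line C: oilseed → XI.2; fresh → XI.2.2; for industrial use → XI.2.2.2. Scheduled 6%. Selvast agreement on XI.1.3.2: XI.2.2.2 not covered. → 6%.
Line D: vegetables → XI.3; dried → XI.3.1; retail-packed → XI.3.1.1. Scheduled 22%. Norvale agreement on XI.3.1: RVC ≥ 50% → 20% available; Norvale agreement on XI.1.2.1: XI.3.1.1 not covered; preferential 20%. → 20%.
Sum: 8% + 35% + 6% + 20% = 69%.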